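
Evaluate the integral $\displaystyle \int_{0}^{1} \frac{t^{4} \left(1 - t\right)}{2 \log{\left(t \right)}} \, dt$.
$- \frac{\log{\left(6 \right)}}{2} + \frac{\log{\left(5 \right)}}{2}$

Introduce a parameter $a$ in the exponent: let $I(a) = \int_{0}^{1} \frac{- t^{5} + t^{a}}{2 \log{\left(t \right)}} \, dt$.

Since $\dfrac{\partial}{\partial a}\,t^{a} = t^{a} \ln t$, the $\ln t$ in the denominator cancels and
$$\frac{dI}{da} = \int_{0}^{1} \frac{1}{2} t^{a} \, dt = \frac{1}{2} \left[\frac{t^{a+1}}{a+1}\right]_0^1 = \frac{1}{2 \left(a + 1\right)}.$$

Integrating with respect to $a$ gives $I(a) = \frac{\log{\left(a + 1 \right)}}{2} - \frac{\log{\left(6 \right)}}{2} + C$.

At $a = 5$ the integrand is identically $0$, so $I(5) = 0$. The closed form gives $0$, hence $C = 0$.

Setting $a = 4$:
$$I = - \frac{\log{\left(6 \right)}}{2} + \frac{\log{\left(5 \right)}}{2}.$$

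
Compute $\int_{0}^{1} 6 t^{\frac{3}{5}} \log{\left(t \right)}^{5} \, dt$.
$- \frac{703125}{16384}$

Start from the elementary integral
$$J(a) = \int_{0}^{1} 6 t^{a} \, dt = \frac{6}{a + 1}.$$

Differentiating under the integral sign brings down a factor of $\ln t$:
$$\frac{dJ}{da} = \int_{0}^{1} 6 t^{a} \log{\left(t \right)} \, dt = - \frac{6}{\left(a + 1\right)^{2}}.$$

Repeating $5$ times in total — each differentiation brings down another $\ln t$ — gives
$$\frac{d^{5}J}{da^{5}} = \int_{0}^{1} 6 t^{a} \log{\left(t \right)}^{5} \, dt = - \frac{720}{\left(a + 1\right)^{6}},$$
and the integrand here is exactly the target integrand, so $I = - \frac{720}{\left(a + 1\right)^{6}}$.

Setting $a = \frac{3}{5}$:
$$I = - \frac{703125}{16384}.$$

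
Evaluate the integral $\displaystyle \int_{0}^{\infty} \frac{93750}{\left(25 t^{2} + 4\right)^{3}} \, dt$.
$\frac{28125 \pi}{256}$

Recall the elementary integral
$$J(a) = \int_{0}^{\infty} \frac{6}{a^{2} + t^{2}} \, dt = \frac{3 \pi}{a}.$$

Differentiating under the integral sign with respect to $a$,
$$\frac{dJ}{da} = \int_{0}^{\infty} - \frac{12 a}{\left(a^{2} + t^{2}\right)^{2}} \, dt = - \frac{3 \pi}{a^{2}},$$
so $\int_{0}^{\infty} \frac{6}{\left(a^{2} + t^{2}\right)^{2}} \, dt = \frac{3 \pi}{2 a^{3}}$.

Repeating — each differentiation of $1/(t^2+a^2)^j$ produces $-2ja/(t^2+a^2)^{j+1}$ — and dividing through by $-2ja$ at each step yields, after $2$ differentiations in total,
$$\int_{0}^{\infty} \frac{6}{\left(a^{2} + t^{2}\right)^{3}} \, dt = \frac{9 \pi}{8 a^{5}}.$$

Setting $a = \frac{2}{5}$:
$$I = \frac{28125 \pi}{256}.$$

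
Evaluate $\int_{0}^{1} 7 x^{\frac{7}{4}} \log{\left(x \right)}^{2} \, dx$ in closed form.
$\frac{896}{1331}$

Consider the simpler parametrised integral
$$J(a) = \int_{0}^{1} 7 x^{a} \, dx = \frac{7}{a + 1}.$$

Differentiating under the integral sign brings down a factor of $\ln x$:
$$\frac{dJ}{da} = \int_{0}^{1} 7 x^{a} \log{\left(x \right)} \, dx = - \frac{7}{\left(a + 1\right)^{2}}.$$

Repeating twice in total — each differentiation brings down another $\ln x$ — gives
$$\frac{d^{2}J}{da^{2}} = \int_{0}^{1} 7 x^{a} \log{\left(x \right)}^{2} \, dx = \frac{14}{\left(a + 1\right)^{3}},$$
and the integrand here is exactly the target integrand, so $I = \frac{14}{\left(a + 1\right)^{3}}$.

Setting $a = \frac{7}{4}$:
$$I = \frac{896}{1331}.$$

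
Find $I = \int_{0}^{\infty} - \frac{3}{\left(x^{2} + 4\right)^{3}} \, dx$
$- \frac{9 \pi}{512}$

Start from the standard arctangent integral
$$J(a) = \int_{0}^{\infty} - \frac{3}{a^{2} + x^{2}} \, dx = - \frac{3 \pi}{2 a}.$$

Differentiating under the integral sign with respect to $a$,
$$\frac{dJ}{da} = \int_{0}^{\infty} \frac{6 a}{\left(a^{2} + x^{2}\right)^{2}} \, dx = \frac{3 \pi}{2 a^{2}},$$
so $\int_{0}^{\infty} - \frac{3}{\left(a^{2} + x^{2}\right)^{2}} \, dx = - \frac{3 \pi}{4 a^{3}}$.

Repeating — each differentiation of $1/(x^2+a^2)^j$ produces $-2ja/(x^2+a^2)^{j+1}$ — and dividing through by $-2ja$ at each step yields, after $2$ differentiations in total,
$$\int_{0}^{\infty} - \frac{3}{\left(a^{2} + x^{2}\right)^{3}} \, dx = - \frac{9 \pi}{16 a^{5}}.$$

Setting $a = 2$:
$$I = - \frac{9 \pi}{512}.$$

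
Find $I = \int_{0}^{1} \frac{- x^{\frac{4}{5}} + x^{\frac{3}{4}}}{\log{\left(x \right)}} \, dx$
$\log{\left(\frac{35}{36} \right)}$

Replace the exponent $\frac{3}{4}$ by a parameter $a$: let $I(a) = \int_{0}^{1} \frac{- x^{\frac{4}{5}} + x^{a}}{\log{\left(x \right)}} \, dx$.

Since $\dfrac{\partial}{\partial a}\,x^{a} = x^{a} \ln x$, the $\ln x$ in the denominator cancels and
$$\frac{dI}{da} = \int_{0}^{1} x^{a} \, dx = \left[\frac{x^{a+1}}{a+1}\right]_0^1 = \frac{1}{a + 1}.$$

Integrating with respect to $a$ gives $I(a) = \log{\left(\frac{5 a}{9} + \frac{5}{9} \right)} + C$.

At $a = \frac{4}{5}$ the integrand is identically $0$, so $I(\frac{4}{5}) = 0$. The closed form gives $0$, hence $C = 0$.

Setting $a = \frac{3}{4}$:
$$I = \log{\left(\frac{35}{36} \right)}.$$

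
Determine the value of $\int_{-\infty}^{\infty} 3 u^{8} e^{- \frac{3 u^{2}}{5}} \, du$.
$\frac{21875 \sqrt{15} \sqrt{\pi}}{432}$

Begin with the known integral
$$J(a) = \int_{-\infty}^{\infty} 3 e^{- a u^{2}} \, du = \frac{3 \sqrt{\pi}}{\sqrt{a}}.$$

Differentiating under the integral sign brings down a factor of $(-u^2)$:
$$\frac{dJ}{da} = \int_{-\infty}^{\infty} - 3 u^{2} e^{- a u^{2}} \, du = - \frac{3 \sqrt{\pi}}{2 a^{\frac{3}{2}}}.$$

Repeating $4$ times in total — each differentiation brings down another $(-u^2)$ — gives
$$\frac{d^{4}J}{da^{4}} = \int_{-\infty}^{\infty} 3 u^{8} e^{- a u^{2}} \, du = \frac{315 \sqrt{\pi}}{16 a^{\frac{9}{2}}},$$
and the integrand here is exactly the target integrand, so $I = \frac{315 \sqrt{\pi}}{16 a^{\frac{9}{2}}}$.

Setting $a = \frac{3}{5}$:
$$I = \frac{21875 \sqrt{15} \sqrt{\pi}}{432}.$$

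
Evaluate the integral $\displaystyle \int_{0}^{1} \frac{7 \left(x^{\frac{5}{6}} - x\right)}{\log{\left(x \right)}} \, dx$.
$\log{\left(\frac{19487171}{35831808} \right)}$

Replace the exponent $\frac{5}{6}$ by a parameter $a$: let $I(a) = \int_{0}^{1} \frac{7 \left(- x + x^{a}\right)}{\log{\left(x \right)}} \, dx$.

Since $\dfrac{\partial}{\partial a}\,x^{a} = x^{a} \ln x$, the $\ln x$ in the denominator cancels and
$$\frac{dI}{da} = \int_{0}^{1} 7 x^{a} \, dx = 7 \left[\frac{x^{a+1}}{a+1}\right]_0^1 = \frac{7}{a + 1}.$$

Integrating with respect to $a$ gives $I(a) = \log{\left(\frac{\left(a + 1\right)^{7}}{128} \right)} + C$.

At $a = 1$ the integrand is identically $0$, so $I(1) = 0$. The closed form gives $0$, hence $C = 0$.

Setting $a = \frac{5}{6}$:
$$I = \log{\left(\frac{19487171}{35831808} \right)}.$$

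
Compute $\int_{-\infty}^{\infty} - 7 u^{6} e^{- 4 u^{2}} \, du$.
$- \frac{105 \sqrt{\pi}}{1024}$

Begin with the known integral
$$J(a) = \int_{-\infty}^{\infty} - 7 e^{- a u^{2}} \, du = - \frac{7 \sqrt{\pi}}{\sqrt{a}}.$$

Differentiating under the integral sign brings down a factor of $(-u^2)$:
$$\frac{dJ}{da} = \int_{-\infty}^{\infty} 7 u^{2} e^{- a u^{2}} \, du = \frac{7 \sqrt{\pi}}{2 a^{\frac{3}{2}}}.$$

Repeating $3$ times in total — each differentiation brings down another $(-u^2)$ — gives
$$\frac{d^{3}J}{da^{3}} = \int_{-\infty}^{\infty} 7 u^{6} e^{- a u^{2}} \, du = \frac{105 \sqrt{\pi}}{8 a^{\frac{7}{2}}},$$
and the integrand here is $(-1)^{3}$ times the target integrand, so $I = (-1)^{3}\,\frac{d^{3}J}{da^{3}} = - \frac{105 \sqrt{\pi}}{8 a^{\frac{7}{2}}}$.

Setting $a = 4$:
$$I = - \frac{105 \sqrt{\pi}}{1024}.$$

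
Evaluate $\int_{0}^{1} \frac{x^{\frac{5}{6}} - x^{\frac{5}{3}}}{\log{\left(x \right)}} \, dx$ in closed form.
$- \log{\left(\frac{16}{11} \right)}$

Replace the exponent $\frac{5}{3}$ by a parameter $a$: let $I(a) = \int_{0}^{1} \frac{x^{\frac{5}{6}} - x^{a}}{\log{\left(x \right)}} \, dx$.

Since $\dfrac{\partial}{\partial a}\,x^{a} = x^{a} \ln x$, the $\ln x$ in the denominator cancels and
$$\frac{dI}{da} = \int_{0}^{1} -1 x^{a} \, dx = -1 \left[\frac{x^{a+1}}{a+1}\right]_0^1 = - \frac{1}{a + 1}.$$

Integrating with respect to $a$ gives $I(a) = - \log{\left(\frac{6 a}{11} + \frac{6}{11} \right)} + C$.

At $a = \frac{5}{6}$ the integrand is identically $0$, so $I(\frac{5}{6}) = 0$. The closed form gives $0$, hence $C = 0$.

Setting $a = \frac{5}{3}$:
$$I = - \log{\left(\frac{16}{11} \right)}.$$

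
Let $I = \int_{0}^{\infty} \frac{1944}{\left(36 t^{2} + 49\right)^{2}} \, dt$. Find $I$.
$\frac{81 \pi}{343}$

Begin with the known result
$$J(a) = \int_{0}^{\infty} \frac{3}{2 \left(a^{2} + t^{2}\right)} \, dt = \frac{3 \pi}{4 a}.$$

Differentiating under the integral sign with respect to $a$,
$$\frac{dJ}{da} = \int_{0}^{\infty} - \frac{3 a}{\left(a^{2} + t^{2}\right)^{2}} \, dt = - \frac{3 \pi}{4 a^{2}},$$
so $\int_{0}^{\infty} \frac{3}{2 \left(a^{2} + t^{2}\right)^{2}} \, dt = \frac{3 \pi}{8 a^{3}}$.

Setting $a = \frac{7}{6}$:
$$I = \frac{81 \pi}{343}.$$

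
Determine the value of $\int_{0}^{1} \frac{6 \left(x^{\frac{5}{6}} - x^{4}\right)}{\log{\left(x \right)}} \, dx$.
$- \log{\left(\frac{729000000}{1771561} \right)}$

Replace the exponent $4$ by a parameter $a$: let $I(a) = \int_{0}^{1} \frac{6 \left(x^{\frac{5}{6}} - x^{a}\right)}{\log{\left(x \right)}} \, dx$.

Since $\dfrac{\partial}{\partial a}\,x^{a} = x^{a} \ln x$, the $\ln x$ in the denominator cancels and
$$\frac{dI}{da} = \int_{0}^{1} -6 x^{a} \, dx = -6 \left[\frac{x^{a+1}}{a+1}\right]_0^1 = - \frac{6}{a + 1}.$$

Integrating with respect to $a$ gives $I(a) = - \log{\left(\frac{46656 \left(a + 1\right)^{6}}{1771561} \right)} + C$.

At $a = \frac{5}{6}$ the integrand is identically $0$, so $I(\frac{5}{6}) = 0$. The closed form gives $0$, hence $C = 0$.

Setting $a = 4$:
$$I = - \log{\left(\frac{729000000}{1771561} \right)}.$$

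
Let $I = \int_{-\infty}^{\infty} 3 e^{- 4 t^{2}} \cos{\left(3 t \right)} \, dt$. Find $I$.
$\frac{3 \sqrt{\pi}}{2 e^{\frac{9}{16}}}$

Define $I(b) = \int_{-\infty}^{\infty} 3 e^{- 4 t^{2}} \cos{\left(b t \right)} \, dt$.

Differentiating under the integral sign,
$$I'(b) = \int_{-\infty}^{\infty} - 3 t e^{- 4 t^{2}} \sin{\left(b t \right)} \, dt.$$

Integrate $\int_{-\infty}^{\infty} t \sin(b t)\, e^{- 4 t^{2}}\, dt$ by parts with $u = \sin(b t)$ and $dv = t\, e^{- 4 t^{2}}\, dt$, giving $v = - \frac{e^{- 4 t^{2}}}{8}$. The boundary term vanishes and
$$\int_{-\infty}^{\infty} t \sin(b t)\, e^{- 4 t^{2}}\, dt = \frac{b}{8} \int_{-\infty}^{\infty} \cos(b t)\, e^{- 4 t^{2}}\, dt,$$
so $I'(b) = - \frac{b}{8}\, I(b)$.

This is a separable first-order ODE; solving with the initial condition $I(0) = \int_{-\infty}^{\infty} 3 e^{- 4 t^{2}}\,dt = \frac{3 \sqrt{\pi}}{2}$ gives
$$I(b) = \frac{3 \sqrt{\pi} e^{- \frac{b^{2}}{16}}}{2}.$$

Setting $b = 3$:
$$I = \frac{3 \sqrt{\pi}}{2 e^{\frac{9}{16}}}.$$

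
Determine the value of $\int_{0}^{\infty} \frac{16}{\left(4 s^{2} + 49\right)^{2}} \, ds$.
$\frac{2 \pi}{343}$

Recall the elementary integral
$$J(a) = \int_{0}^{\infty} \frac{1}{a^{2} + s^{2}} \, ds = \frac{\pi}{2 a}.$$

Differentiating under the integral sign with respect to $a$,
$$\frac{dJ}{da} = \int_{0}^{\infty} - \frac{2 a}{\left(a^{2} + s^{2}\right)^{2}} \, ds = - \frac{\pi}{2 a^{2}},$$
so $\int_{0}^{\infty} \frac{1}{\left(a^{2} + s^{2}\right)^{2}} \, ds = \frac{\pi}{4 a^{3}}$.

Setting $a = \frac{7}{2}$:
$$I = \frac{2 \pi}{343}.$$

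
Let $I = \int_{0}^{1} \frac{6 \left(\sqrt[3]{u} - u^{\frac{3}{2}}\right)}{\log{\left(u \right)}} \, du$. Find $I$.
$- \log{\left(\frac{11390625}{262144} \right)}$

Introduce a parameter $a$ in the exponent: let $I(a) = \int_{0}^{1} \frac{6 \left(\sqrt[3]{u} - u^{a}\right)}{\log{\left(u \right)}} \, du$.

Since $\dfrac{\partial}{\partial a}\,u^{a} = u^{a} \ln u$, the $\ln u$ in the denominator cancels and
$$\frac{dI}{da} = \int_{0}^{1} -6 u^{a} \, du = -6 \left[\frac{u^{a+1}}{a+1}\right]_0^1 = - \frac{6}{a + 1}.$$

Integrating with respect to $a$ gives $I(a) = - \log{\left(\frac{729 \left(a + 1\right)^{6}}{4096} \right)} + C$.

At $a = \frac{1}{3}$ the integrand is identically $0$, so $I(\frac{1}{3}) = 0$. The closed form gives $0$, hence $C = 0$.

Setting $a = \frac{3}{2}$:
$$I = - \log{\left(\frac{11390625}{262144} \right)}.$$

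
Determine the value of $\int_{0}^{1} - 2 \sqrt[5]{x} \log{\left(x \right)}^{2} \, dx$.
$- \frac{125}{54}$

Consider the simpler parametrised integral
$$J(a) = \int_{0}^{1} - 2 x^{a} \, dx = - \frac{2}{a + 1}.$$

Differentiating under the integral sign brings down a factor of $\ln x$:
$$\frac{dJ}{da} = \int_{0}^{1} - 2 x^{a} \log{\left(x \right)} \, dx = \frac{2}{\left(a + 1\right)^{2}}.$$

Repeating twice in total — each differentiation brings down another $\ln x$ — gives
$$\frac{d^{2}J}{da^{2}} = \int_{0}^{1} - 2 x^{a} \log{\left(x \right)}^{2} \, dx = - \frac{4}{\left(a + 1\right)^{3}},$$
and the integrand here is exactly the target integrand, so $I = - \frac{4}{\left(a + 1\right)^{3}}$.

Setting $a = \frac{1}{5}$:
$$I = - \frac{125}{54}.$$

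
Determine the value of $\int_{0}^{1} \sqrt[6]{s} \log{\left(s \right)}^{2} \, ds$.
$\frac{432}{343}$

Start from the elementary integral
$$J(a) = \int_{0}^{1} s^{a} \, ds = \frac{1}{a + 1}.$$

Differentiating under the integral sign brings down a factor of $\ln s$:
$$\frac{dJ}{da} = \int_{0}^{1} s^{a} \log{\left(s \right)} \, ds = - \frac{1}{\left(a + 1\right)^{2}}.$$

Repeating twice in total — each differentiation brings down another $\ln s$ — gives
$$\frac{d^{2}J}{da^{2}} = \int_{0}^{1} s^{a} \log{\left(s \right)}^{2} \, ds = \frac{2}{\left(a + 1\right)^{3}},$$
and the integrand here is exactly the target integrand, so $I = \frac{2}{\left(a + 1\right)^{3}}$.

Setting $a = \frac{1}{6}$:
$$I = \frac{432}{343}.$$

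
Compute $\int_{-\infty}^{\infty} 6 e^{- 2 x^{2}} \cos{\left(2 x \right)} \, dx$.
$\frac{3 \sqrt{2} \sqrt{\pi}}{e^{\frac{1}{2}}}$

Define $I(b) = \int_{-\infty}^{\infty} 6 e^{- 2 x^{2}} \cos{\left(b x \right)} \, dx$.

Differentiating under the integral sign,
$$I'(b) = \int_{-\infty}^{\infty} - 6 x e^{- 2 x^{2}} \sin{\left(b x \right)} \, dx.$$

Integrate $\int_{-\infty}^{\infty} x \sin(b x)\, e^{- 2 x^{2}}\, dx$ by parts with $u = \sin(b x)$ and $dv = x\, e^{- 2 x^{2}}\, dx$, giving $v = - \frac{e^{- 2 x^{2}}}{4}$. The boundary term vanishes and
$$\int_{-\infty}^{\infty} x \sin(b x)\, e^{- 2 x^{2}}\, dx = \frac{b}{4} \int_{-\infty}^{\infty} \cos(b x)\, e^{- 2 x^{2}}\, dx,$$
so $I'(b) = - \frac{b}{4}\, I(b)$.

This is a separable first-order ODE; solving with the initial condition $I(0) = \int_{-\infty}^{\infty} 6 e^{- 2 x^{2}}\,dx = 3 \sqrt{2} \sqrt{\pi}$ gives
$$I(b) = 3 \sqrt{2} \sqrt{\pi} e^{- \frac{b^{2}}{8}}.$$

Setting $b = 2$:
$$I = \frac{3 \sqrt{2} \sqrt{\pi}}{e^{\frac{1}{2}}}.$$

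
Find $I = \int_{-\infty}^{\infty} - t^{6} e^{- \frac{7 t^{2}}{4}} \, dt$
$- \frac{240 \sqrt{7} \sqrt{\pi}}{2401}$

Start from the elementary integral
$$J(a) = \int_{-\infty}^{\infty} - e^{- a t^{2}} \, dt = - \frac{\sqrt{\pi}}{\sqrt{a}}.$$

Differentiating under the integral sign brings down a factor of $(-t^2)$:
$$\frac{dJ}{da} = \int_{-\infty}^{\infty} t^{2} e^{- a t^{2}} \, dt = \frac{\sqrt{\pi}}{2 a^{\frac{3}{2}}}.$$

Repeating $3$ times in total — each differentiation brings down another $(-t^2)$ — gives
$$\frac{d^{3}J}{da^{3}} = \int_{-\infty}^{\infty} t^{6} e^{- a t^{2}} \, dt = \frac{15 \sqrt{\pi}}{8 a^{\frac{7}{2}}},$$
and the integrand here is $(-1)^{3}$ times the target integrand, so $I = (-1)^{3}\,\frac{d^{3}J}{da^{3}} = - \frac{15 \sqrt{\pi}}{8 a^{\frac{7}{2}}}$.

Setting $a = \frac{7}{4}$:
$$I = - \frac{240 \sqrt{7} \sqrt{\pi}}{2401}.$$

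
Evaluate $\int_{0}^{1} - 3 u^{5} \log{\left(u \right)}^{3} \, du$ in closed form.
$\frac{1}{72}$

Begin with the known integral
$$J(a) = \int_{0}^{1} - 3 u^{a} \, du = - \frac{3}{a + 1}.$$

Differentiating under the integral sign brings down a factor of $\ln u$:
$$\frac{dJ}{da} = \int_{0}^{1} - 3 u^{a} \log{\left(u \right)} \, du = \frac{3}{\left(a + 1\right)^{2}}.$$

Repeating $3$ times in total — each differentiation brings down another $\ln u$ — gives
$$\frac{d^{3}J}{da^{3}} = \int_{0}^{1} - 3 u^{a} \log{\left(u \right)}^{3} \, du = \frac{18}{\left(a + 1\right)^{4}},$$
and the integrand here is exactly the target integrand, so $I = \frac{18}{\left(a + 1\right)^{4}}$.

Setting $a = 5$:
$$I = \frac{1}{72}.$$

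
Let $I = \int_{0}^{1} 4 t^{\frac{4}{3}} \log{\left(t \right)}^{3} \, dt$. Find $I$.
$- \frac{1944}{2401}$

Begin with the known integral
$$J(a) = \int_{0}^{1} 4 t^{a} \, dt = \frac{4}{a + 1}.$$

Differentiating under the integral sign brings down a factor of $\ln t$:
$$\frac{dJ}{da} = \int_{0}^{1} 4 t^{a} \log{\left(t \right)} \, dt = - \frac{4}{\left(a + 1\right)^{2}}.$$

Repeating $3$ times in total — each differentiation brings down another $\ln t$ — gives
$$\frac{d^{3}J}{da^{3}} = \int_{0}^{1} 4 t^{a} \log{\left(t \right)}^{3} \, dt = - \frac{24}{\left(a + 1\right)^{4}},$$
and the integrand here is exactly the target integrand, so $I = - \frac{24}{\left(a + 1\right)^{4}}$.

Setting $a = \frac{4}{3}$:
$$I = - \frac{1944}{2401}.$$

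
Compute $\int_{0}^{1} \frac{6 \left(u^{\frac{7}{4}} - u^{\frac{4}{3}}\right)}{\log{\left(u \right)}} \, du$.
$- \log{\left(\frac{481890304}{1291467969} \right)}$

Introduce a parameter $a$ in the exponent: let $I(a) = \int_{0}^{1} \frac{6 \left(u^{\frac{7}{4}} - u^{a}\right)}{\log{\left(u \right)}} \, du$.

Since $\dfrac{\partial}{\partial a}\,u^{a} = u^{a} \ln u$, the $\ln u$ in the denominator cancels and
$$\frac{dI}{da} = \int_{0}^{1} -6 u^{a} \, du = -6 \left[\frac{u^{a+1}}{a+1}\right]_0^1 = - \frac{6}{a + 1}.$$

Integrating with respect to $a$ gives $I(a) = - \log{\left(\frac{4096 \left(a + 1\right)^{6}}{1771561} \right)} + C$.

At $a = \frac{7}{4}$ the integrand is identically $0$, so $I(\frac{7}{4}) = 0$. The closed form gives $0$, hence $C = 0$.

Setting $a = \frac{4}{3}$:
$$I = - \log{\left(\frac{481890304}{1291467969} \right)}.$$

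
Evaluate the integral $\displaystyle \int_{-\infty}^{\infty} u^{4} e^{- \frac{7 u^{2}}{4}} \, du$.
$\frac{24 \sqrt{7} \sqrt{\pi}}{343}$

Consider the simpler parametrised integral
$$J(a) = \int_{-\infty}^{\infty} e^{- a u^{2}} \, du = \frac{\sqrt{\pi}}{\sqrt{a}}.$$

Differentiating under the integral sign brings down a factor of $(-u^2)$:
$$\frac{dJ}{da} = \int_{-\infty}^{\infty} - u^{2} e^{- a u^{2}} \, du = - \frac{\sqrt{\pi}}{2 a^{\frac{3}{2}}}.$$

Repeating twice in total — each differentiation brings down another $(-u^2)$ — gives
$$\frac{d^{2}J}{da^{2}} = \int_{-\infty}^{\infty} u^{4} e^{- a u^{2}} \, du = \frac{3 \sqrt{\pi}}{4 a^{\frac{5}{2}}},$$
and the integrand here is exactly the target integrand, so $I = \frac{3 \sqrt{\pi}}{4 a^{\frac{5}{2}}}$.

Setting $a = \frac{7}{4}$:
$$I = \frac{24 \sqrt{7} \sqrt{\pi}}{343}.$$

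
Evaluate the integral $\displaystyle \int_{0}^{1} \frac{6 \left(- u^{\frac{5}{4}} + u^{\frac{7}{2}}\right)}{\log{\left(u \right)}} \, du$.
$\log{\left(64 \right)}$

Introduce a parameter $a$ in the exponent: let $I(a) = \int_{0}^{1} \frac{6 \left(- u^{\frac{5}{4}} + u^{a}\right)}{\log{\left(u \right)}} \, du$.

Since $\dfrac{\partial}{\partial a}\,u^{a} = u^{a} \ln u$, the $\ln u$ in the denominator cancels and
$$\frac{dI}{da} = \int_{0}^{1} 6 u^{a} \, du = 6 \left[\frac{u^{a+1}}{a+1}\right]_0^1 = \frac{6}{a + 1}.$$

Integrating with respect to $a$ gives $I(a) = \log{\left(\frac{4096 \left(a + 1\right)^{6}}{531441} \right)} + C$.

At $a = \frac{5}{4}$ the integrand is identically $0$, so $I(\frac{5}{4}) = 0$. The closed form gives $0$, hence $C = 0$.

Setting $a = \frac{7}{2}$:
$$I = \log{\left(64 \right)}.$$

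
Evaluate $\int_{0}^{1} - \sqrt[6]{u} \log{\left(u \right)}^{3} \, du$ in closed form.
$\frac{7776}{2401}$

Consider the simpler parametrised integral
$$J(a) = \int_{0}^{1} - u^{a} \, du = - \frac{1}{a + 1}.$$

Differentiating under the integral sign brings down a factor of $\ln u$:
$$\frac{dJ}{da} = \int_{0}^{1} - u^{a} \log{\left(u \right)} \, du = \frac{1}{\left(a + 1\right)^{2}}.$$

Repeating $3$ times in total — each differentiation brings down another $\ln u$ — gives
$$\frac{d^{3}J}{da^{3}} = \int_{0}^{1} - u^{a} \log{\left(u \right)}^{3} \, du = \frac{6}{\left(a + 1\right)^{4}},$$
and the integrand here is exactly the target integrand, so $I = \frac{6}{\left(a + 1\right)^{4}}$.

Setting $a = \frac{1}{6}$:
$$I = \frac{7776}{2401}.$$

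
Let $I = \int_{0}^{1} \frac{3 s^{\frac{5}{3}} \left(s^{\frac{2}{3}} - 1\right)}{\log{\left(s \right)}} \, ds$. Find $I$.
$- \log{\left(\frac{64}{125} \right)}$

Introduce a parameter $a$ in the exponent: let $I(a) = \int_{0}^{1} \frac{3 \left(s^{\frac{7}{3}} - s^{a}\right)}{\log{\left(s \right)}} \, ds$.

Since $\dfrac{\partial}{\partial a}\,s^{a} = s^{a} \ln s$, the $\ln s$ in the denominator cancels and
$$\frac{dI}{da} = \int_{0}^{1} -3 s^{a} \, ds = -3 \left[\frac{s^{a+1}}{a+1}\right]_0^1 = - \frac{3}{a + 1}.$$

Integrating with respect to $a$ gives $I(a) = - \log{\left(\frac{27 \left(a + 1\right)^{3}}{1000} \right)} + C$.

At $a = \frac{7}{3}$ the integrand is identically $0$, so $I(\frac{7}{3}) = 0$. The closed form gives $0$, hence $C = 0$.

Setting $a = \frac{5}{3}$:
$$I = - \log{\left(\frac{64}{125} \right)}.$$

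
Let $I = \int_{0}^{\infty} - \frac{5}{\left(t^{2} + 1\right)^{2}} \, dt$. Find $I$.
$- \frac{5 \pi}{4}$

Recall the elementary integral
$$J(a) = \int_{0}^{\infty} - \frac{5}{a^{2} + t^{2}} \, dt = - \frac{5 \pi}{2 a}.$$

Differentiating under the integral sign with respect to $a$,
$$\frac{dJ}{da} = \int_{0}^{\infty} \frac{10 a}{\left(a^{2} + t^{2}\right)^{2}} \, dt = \frac{5 \pi}{2 a^{2}},$$
so $\int_{0}^{\infty} - \frac{5}{\left(a^{2} + t^{2}\right)^{2}} \, dt = - \frac{5 \pi}{4 a^{3}}$.

Setting $a = 1$:
$$I = - \frac{5 \pi}{4}.$$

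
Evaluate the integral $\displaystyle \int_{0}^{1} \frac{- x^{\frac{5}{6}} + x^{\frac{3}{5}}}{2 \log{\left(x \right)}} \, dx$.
$\log{\left(\frac{4 \sqrt{165}}{55} \right)}$

Introduce a parameter $a$ in the exponent: let $I(a) = \int_{0}^{1} \frac{- x^{\frac{5}{6}} + x^{a}}{2 \log{\left(x \right)}} \, dx$.

Since $\dfrac{\partial}{\partial a}\,x^{a} = x^{a} \ln x$, the $\ln x$ in the denominator cancels and
$$\frac{dI}{da} = \int_{0}^{1} \frac{1}{2} x^{a} \, dx = \frac{1}{2} \left[\frac{x^{a+1}}{a+1}\right]_0^1 = \frac{1}{2 \left(a + 1\right)}.$$

Integrating with respect to $a$ gives $I(a) = \log{\left(\frac{\sqrt{66} \sqrt{a + 1}}{11} \right)} + C$.

At $a = \frac{5}{6}$ the integrand is identically $0$, so $I(\frac{5}{6}) = 0$. The closed form gives $0$, hence $C = 0$.

Setting $a = \frac{3}{5}$:
$$I = \log{\left(\frac{4 \sqrt{165}}{55} \right)}.$$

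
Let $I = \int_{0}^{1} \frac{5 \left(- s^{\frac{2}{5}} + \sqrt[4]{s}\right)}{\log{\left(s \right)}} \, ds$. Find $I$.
$\log{\left(\frac{9765625}{17210368} \right)}$

Consider the one-parameter family: let $I(a) = \int_{0}^{1} \frac{5 \left(- s^{\frac{2}{5}} + s^{a}\right)}{\log{\left(s \right)}} \, ds$.

Since $\dfrac{\partial}{\partial a}\,s^{a} = s^{a} \ln s$, the $\ln s$ in the denominator cancels and
$$\frac{dI}{da} = \int_{0}^{1} 5 s^{a} \, ds = 5 \left[\frac{s^{a+1}}{a+1}\right]_0^1 = \frac{5}{a + 1}.$$

Integrating with respect to $a$ gives $I(a) = \log{\left(\frac{3125 \left(a + 1\right)^{5}}{16807} \right)} + C$.

At $a = \frac{2}{5}$ the integrand is identically $0$, so $I(\frac{2}{5}) = 0$. The closed form gives $0$, hence $C = 0$.

Setting $a = \frac{1}{4}$:
$$I = \log{\left(\frac{9765625}{17210368} \right)}.$$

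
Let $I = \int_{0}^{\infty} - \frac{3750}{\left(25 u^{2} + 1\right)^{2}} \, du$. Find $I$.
$- \frac{375 \pi}{2}$

Recall the elementary integral
$$J(a) = \int_{0}^{\infty} - \frac{6}{a^{2} + u^{2}} \, du = - \frac{3 \pi}{a}.$$

Differentiating under the integral sign with respect to $a$,
$$\frac{dJ}{da} = \int_{0}^{\infty} \frac{12 a}{\left(a^{2} + u^{2}\right)^{2}} \, du = \frac{3 \pi}{a^{2}},$$
so $\int_{0}^{\infty} - \frac{6}{\left(a^{2} + u^{2}\right)^{2}} \, du = - \frac{3 \pi}{2 a^{3}}$.

Setting $a = \frac{1}{5}$:
$$I = - \frac{375 \pi}{2}.$$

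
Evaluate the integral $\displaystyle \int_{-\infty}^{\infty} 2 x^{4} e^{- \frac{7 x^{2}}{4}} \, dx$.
$\frac{48 \sqrt{7} \sqrt{\pi}}{343}$

Begin with the known integral
$$J(a) = \int_{-\infty}^{\infty} 2 e^{- a x^{2}} \, dx = \frac{2 \sqrt{\pi}}{\sqrt{a}}.$$

Differentiating under the integral sign brings down a factor of $(-x^2)$:
$$\frac{dJ}{da} = \int_{-\infty}^{\infty} - 2 x^{2} e^{- a x^{2}} \, dx = - \frac{\sqrt{\pi}}{a^{\frac{3}{2}}}.$$

Repeating twice in total — each differentiation brings down another $(-x^2)$ — gives
$$\frac{d^{2}J}{da^{2}} = \int_{-\infty}^{\infty} 2 x^{4} e^{- a x^{2}} \, dx = \frac{3 \sqrt{\pi}}{2 a^{\frac{5}{2}}},$$
and the integrand here is exactly the target integrand, so $I = \frac{3 \sqrt{\pi}}{2 a^{\frac{5}{2}}}$.

Setting $a = \frac{7}{4}$:
$$I = \frac{48 \sqrt{7} \sqrt{\pi}}{343}.$$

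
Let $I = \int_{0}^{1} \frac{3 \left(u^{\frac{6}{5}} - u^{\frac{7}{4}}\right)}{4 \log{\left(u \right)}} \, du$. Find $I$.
$- \frac{3 \log{\left(5 \right)}}{4} + \frac{3 \log{\left(2 \right)}}{2}$

Introduce a parameter $a$ in the exponent: let $I(a) = \int_{0}^{1} \frac{3 \left(u^{\frac{6}{5}} - u^{a}\right)}{4 \log{\left(u \right)}} \, du$.

Since $\dfrac{\partial}{\partial a}\,u^{a} = u^{a} \ln u$, the $\ln u$ in the denominator cancels and
$$\frac{dI}{da} = \int_{0}^{1} - \frac{3}{4} u^{a} \, du = - \frac{3}{4} \left[\frac{u^{a+1}}{a+1}\right]_0^1 = - \frac{3}{4 a + 4}.$$

Integrating with respect to $a$ gives $I(a) = - \frac{3 \log{\left(a + 1 \right)}}{4} - \frac{3 \log{\left(5 \right)}}{4} + \frac{3 \log{\left(11 \right)}}{4} + C$.

At $a = \frac{6}{5}$ the integrand is identically $0$, so $I(\frac{6}{5}) = 0$. The closed form gives $0$, hence $C = 0$.

Setting $a = \frac{7}{4}$:
$$I = - \frac{3 \log{\left(5 \right)}}{4} + \frac{3 \log{\left(2 \right)}}{2}.$$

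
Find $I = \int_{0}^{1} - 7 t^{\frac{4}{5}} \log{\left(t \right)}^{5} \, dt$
$\frac{4375000}{177147}$

Consider the simpler parametrised integral
$$J(a) = \int_{0}^{1} - 7 t^{a} \, dt = - \frac{7}{a + 1}.$$

Differentiating under the integral sign brings down a factor of $\ln t$:
$$\frac{dJ}{da} = \int_{0}^{1} - 7 t^{a} \log{\left(t \right)} \, dt = \frac{7}{\left(a + 1\right)^{2}}.$$

Repeating $5$ times in total — each differentiation brings down another $\ln t$ — gives
$$\frac{d^{5}J}{da^{5}} = \int_{0}^{1} - 7 t^{a} \log{\left(t \right)}^{5} \, dt = \frac{840}{\left(a + 1\right)^{6}},$$
and the integrand here is exactly the target integrand, so $I = \frac{840}{\left(a + 1\right)^{6}}$.

Setting $a = \frac{4}{5}$:
$$I = \frac{4375000}{177147}.$$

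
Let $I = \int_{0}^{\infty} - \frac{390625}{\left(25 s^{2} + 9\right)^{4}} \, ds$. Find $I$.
$- \frac{390625 \pi}{69984}$

Begin with the known result
$$J(a) = \int_{0}^{\infty} - \frac{1}{a^{2} + s^{2}} \, ds = - \frac{\pi}{2 a}.$$

Differentiating under the integral sign with respect to $a$,
$$\frac{dJ}{da} = \int_{0}^{\infty} \frac{2 a}{\left(a^{2} + s^{2}\right)^{2}} \, ds = \frac{\pi}{2 a^{2}},$$
so $\int_{0}^{\infty} - \frac{1}{\left(a^{2} + s^{2}\right)^{2}} \, ds = - \frac{\pi}{4 a^{3}}$.

Repeating — each differentiation of $1/(s^2+a^2)^j$ produces $-2ja/(s^2+a^2)^{j+1}$ — and dividing through by $-2ja$ at each step yields, after $3$ differentiations in total,
$$\int_{0}^{\infty} - \frac{1}{\left(a^{2} + s^{2}\right)^{4}} \, ds = - \frac{5 \pi}{32 a^{7}}.$$

Setting $a = \frac{3}{5}$:
$$I = - \frac{390625 \pi}{69984}.$$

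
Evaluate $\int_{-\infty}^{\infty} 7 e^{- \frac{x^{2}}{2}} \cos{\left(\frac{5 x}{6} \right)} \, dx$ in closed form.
$\frac{7 \sqrt{2} \sqrt{\pi}}{e^{\frac{25}{72}}}$

Define $I(b) = \int_{-\infty}^{\infty} 7 e^{- \frac{x^{2}}{2}} \cos{\left(b x \right)} \, dx$.

Differentiating under the integral sign,
$$I'(b) = \int_{-\infty}^{\infty} - 7 x e^{- \frac{x^{2}}{2}} \sin{\left(b x \right)} \, dx.$$

Integrate $\int_{-\infty}^{\infty} x \sin(b x)\, e^{- \frac{x^{2}}{2}}\, dx$ by parts with $u = \sin(b x)$ and $dv = x\, e^{- \frac{x^{2}}{2}}\, dx$, giving $v = - e^{- \frac{x^{2}}{2}}$. The boundary term vanishes and
$$\int_{-\infty}^{\infty} x \sin(b x)\, e^{- \frac{x^{2}}{2}}\, dx = b \int_{-\infty}^{\infty} \cos(b x)\, e^{- \frac{x^{2}}{2}}\, dx,$$
so $I'(b) = - b\, I(b)$.

This is a separable first-order ODE; solving with the initial condition $I(0) = \int_{-\infty}^{\infty} 7 e^{- \frac{x^{2}}{2}}\,dx = 7 \sqrt{2} \sqrt{\pi}$ gives
$$I(b) = 7 \sqrt{2} \sqrt{\pi} e^{- \frac{b^{2}}{2}}.$$

Setting $b = \frac{5}{6}$:
$$I = \frac{7 \sqrt{2} \sqrt{\pi}}{e^{\frac{25}{72}}}.$$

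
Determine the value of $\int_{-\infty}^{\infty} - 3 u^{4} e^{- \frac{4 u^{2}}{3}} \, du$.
$- \frac{81 \sqrt{3} \sqrt{\pi}}{128}$

Begin with the known integral
$$J(a) = \int_{-\infty}^{\infty} - 3 e^{- a u^{2}} \, du = - \frac{3 \sqrt{\pi}}{\sqrt{a}}.$$

Differentiating under the integral sign brings down a factor of $(-u^2)$:
$$\frac{dJ}{da} = \int_{-\infty}^{\infty} 3 u^{2} e^{- a u^{2}} \, du = \frac{3 \sqrt{\pi}}{2 a^{\frac{3}{2}}}.$$

Repeating twice in total — each differentiation brings down another $(-u^2)$ — gives
$$\frac{d^{2}J}{da^{2}} = \int_{-\infty}^{\infty} - 3 u^{4} e^{- a u^{2}} \, du = - \frac{9 \sqrt{\pi}}{4 a^{\frac{5}{2}}},$$
and the integrand here is exactly the target integrand, so $I = - \frac{9 \sqrt{\pi}}{4 a^{\frac{5}{2}}}$.

Setting $a = \frac{4}{3}$:
$$I = - \frac{81 \sqrt{3} \sqrt{\pi}}{128}.$$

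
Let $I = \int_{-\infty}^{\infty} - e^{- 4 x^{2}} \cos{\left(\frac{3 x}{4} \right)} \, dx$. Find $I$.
$- \frac{\sqrt{\pi}}{2 e^{\frac{9}{256}}}$

Treat the cosine frequency as a parameter and define $I(b) = \int_{-\infty}^{\infty} - e^{- 4 x^{2}} \cos{\left(b x \right)} \, dx$.

Differentiating under the integral sign,
$$I'(b) = \int_{-\infty}^{\infty} x e^{- 4 x^{2}} \sin{\left(b x \right)} \, dx.$$

Integrate $\int_{-\infty}^{\infty} x \sin(b x)\, e^{- 4 x^{2}}\, dx$ by parts with $u = \sin(b x)$ and $dv = x\, e^{- 4 x^{2}}\, dx$, giving $v = - \frac{e^{- 4 x^{2}}}{8}$. The boundary term vanishes and
$$\int_{-\infty}^{\infty} x \sin(b x)\, e^{- 4 x^{2}}\, dx = \frac{b}{8} \int_{-\infty}^{\infty} \cos(b x)\, e^{- 4 x^{2}}\, dx,$$
so $I'(b) = - \frac{b}{8}\, I(b)$.

This is a separable first-order ODE; solving with the initial condition $I(0) = \int_{-\infty}^{\infty} - e^{- 4 x^{2}}\,dx = - \frac{\sqrt{\pi}}{2}$ gives
$$I(b) = - \frac{\sqrt{\pi} e^{- \frac{b^{2}}{16}}}{2}.$$

Setting $b = \frac{3}{4}$:
$$I = - \frac{\sqrt{\pi}}{2 e^{\frac{9}{256}}}.$$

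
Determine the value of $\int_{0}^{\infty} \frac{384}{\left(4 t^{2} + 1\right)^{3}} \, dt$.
$36 \pi$

Start from the standard arctangent integral
$$J(a) = \int_{0}^{\infty} \frac{6}{a^{2} + t^{2}} \, dt = \frac{3 \pi}{a}.$$

Differentiating under the integral sign with respect to $a$,
$$\frac{dJ}{da} = \int_{0}^{\infty} - \frac{12 a}{\left(a^{2} + t^{2}\right)^{2}} \, dt = - \frac{3 \pi}{a^{2}},$$
so $\int_{0}^{\infty} \frac{6}{\left(a^{2} + t^{2}\right)^{2}} \, dt = \frac{3 \pi}{2 a^{3}}$.

Repeating — each differentiation of $1/(t^2+a^2)^j$ produces $-2ja/(t^2+a^2)^{j+1}$ — and dividing through by $-2ja$ at each step yields, after $2$ differentiations in total,
$$\int_{0}^{\infty} \frac{6}{\left(a^{2} + t^{2}\right)^{3}} \, dt = \frac{9 \pi}{8 a^{5}}.$$

Setting $a = \frac{1}{2}$:
$$I = 36 \pi.$$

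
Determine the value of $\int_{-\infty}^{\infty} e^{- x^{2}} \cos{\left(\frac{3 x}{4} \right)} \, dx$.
$\frac{\sqrt{\pi}}{e^{\frac{9}{64}}}$

Let $b$ denote the cosine frequency and define $I(b) = \int_{-\infty}^{\infty} e^{- x^{2}} \cos{\left(b x \right)} \, dx$.

Differentiating under the integral sign,
$$I'(b) = \int_{-\infty}^{\infty} - x e^{- x^{2}} \sin{\left(b x \right)} \, dx.$$

Integrate $\int_{-\infty}^{\infty} x \sin(b x)\, e^{- x^{2}}\, dx$ by parts with $u = \sin(b x)$ and $dv = x\, e^{- x^{2}}\, dx$, giving $v = - \frac{e^{- x^{2}}}{2}$. The boundary term vanishes and
$$\int_{-\infty}^{\infty} x \sin(b x)\, e^{- x^{2}}\, dx = \frac{b}{2} \int_{-\infty}^{\infty} \cos(b x)\, e^{- x^{2}}\, dx,$$
so $I'(b) = - \frac{b}{2}\, I(b)$.

This is a separable first-order ODE; solving with the initial condition $I(0) = \int_{-\infty}^{\infty} e^{- x^{2}}\,dx = \sqrt{\pi}$ gives
$$I(b) = \sqrt{\pi} e^{- \frac{b^{2}}{4}}.$$

Setting $b = \frac{3}{4}$:
$$I = \frac{\sqrt{\pi}}{e^{\frac{9}{64}}}.$$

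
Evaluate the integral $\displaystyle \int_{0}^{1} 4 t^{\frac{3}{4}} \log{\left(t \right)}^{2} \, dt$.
$\frac{512}{343}$

Begin with the known integral
$$J(a) = \int_{0}^{1} 4 t^{a} \, dt = \frac{4}{a + 1}.$$

Differentiating under the integral sign brings down a factor of $\ln t$:
$$\frac{dJ}{da} = \int_{0}^{1} 4 t^{a} \log{\left(t \right)} \, dt = - \frac{4}{\left(a + 1\right)^{2}}.$$

Repeating twice in total — each differentiation brings down another $\ln t$ — gives
$$\frac{d^{2}J}{da^{2}} = \int_{0}^{1} 4 t^{a} \log{\left(t \right)}^{2} \, dt = \frac{8}{\left(a + 1\right)^{3}},$$
and the integrand here is exactly the target integrand, so $I = \frac{8}{\left(a + 1\right)^{3}}$.

Setting $a = \frac{3}{4}$:
$$I = \frac{512}{343}.$$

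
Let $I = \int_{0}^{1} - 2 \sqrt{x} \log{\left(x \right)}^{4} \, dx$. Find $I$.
$- \frac{512}{81}$

Start from the elementary integral
$$J(a) = \int_{0}^{1} - 2 x^{a} \, dx = - \frac{2}{a + 1}.$$

Differentiating under the integral sign brings down a factor of $\ln x$:
$$\frac{dJ}{da} = \int_{0}^{1} - 2 x^{a} \log{\left(x \right)} \, dx = \frac{2}{\left(a + 1\right)^{2}}.$$

Repeating $4$ times in total — each differentiation brings down another $\ln x$ — gives
$$\frac{d^{4}J}{da^{4}} = \int_{0}^{1} - 2 x^{a} \log{\left(x \right)}^{4} \, dx = - \frac{48}{\left(a + 1\right)^{5}},$$
and the integrand here is exactly the target integrand, so $I = - \frac{48}{\left(a + 1\right)^{5}}$.

Setting $a = \frac{1}{2}$:
$$I = - \frac{512}{81}.$$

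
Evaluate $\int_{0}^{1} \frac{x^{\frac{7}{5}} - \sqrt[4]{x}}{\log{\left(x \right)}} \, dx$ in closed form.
$- \log{\left(\frac{25}{48} \right)}$

Replace the exponent $\frac{1}{4}$ by a parameter $a$: let $I(a) = \int_{0}^{1} \frac{x^{\frac{7}{5}} - x^{a}}{\log{\left(x \right)}} \, dx$.

Since $\dfrac{\partial}{\partial a}\,x^{a} = x^{a} \ln x$, the $\ln x$ in the denominator cancels and
$$\frac{dI}{da} = \int_{0}^{1} -1 x^{a} \, dx = -1 \left[\frac{x^{a+1}}{a+1}\right]_0^1 = - \frac{1}{a + 1}.$$

Integrating with respect to $a$ gives $I(a) = - \log{\left(\frac{5 a}{12} + \frac{5}{12} \right)} + C$.

At $a = \frac{7}{5}$ the integrand is identically $0$, so $I(\frac{7}{5}) = 0$. The closed form gives $0$, hence $C = 0$.

Setting $a = \frac{1}{4}$:
$$I = - \log{\left(\frac{25}{48} \right)}.$$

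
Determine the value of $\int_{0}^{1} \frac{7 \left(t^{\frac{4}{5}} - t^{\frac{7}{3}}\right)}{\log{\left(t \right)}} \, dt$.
$\log{\left(\frac{10460353203}{781250000000} \right)}$

Consider the one-parameter family: let $I(a) = \int_{0}^{1} \frac{7 \left(- t^{\frac{7}{3}} + t^{a}\right)}{\log{\left(t \right)}} \, dt$.

Since $\dfrac{\partial}{\partial a}\,t^{a} = t^{a} \ln t$, the $\ln t$ in the denominator cancels and
$$\frac{dI}{da} = \int_{0}^{1} 7 t^{a} \, dt = 7 \left[\frac{t^{a+1}}{a+1}\right]_0^1 = \frac{7}{a + 1}.$$

Integrating with respect to $a$ gives $I(a) = \log{\left(\frac{2187 \left(a + 1\right)^{7}}{10000000} \right)} + C$.

At $a = \frac{7}{3}$ the integrand is identically $0$, so $I(\frac{7}{3}) = 0$. The closed form gives $0$, hence $C = 0$.

Setting $a = \frac{4}{5}$:
$$I = \log{\left(\frac{10460353203}{781250000000} \right)}.$$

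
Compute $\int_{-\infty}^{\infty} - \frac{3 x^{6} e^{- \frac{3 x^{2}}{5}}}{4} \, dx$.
$- \frac{625 \sqrt{15} \sqrt{\pi}}{288}$

Begin with the known integral
$$J(a) = \int_{-\infty}^{\infty} - \frac{3 e^{- a x^{2}}}{4} \, dx = - \frac{3 \sqrt{\pi}}{4 \sqrt{a}}.$$

Differentiating under the integral sign brings down a factor of $(-x^2)$:
$$\frac{dJ}{da} = \int_{-\infty}^{\infty} \frac{3 x^{2} e^{- a x^{2}}}{4} \, dx = \frac{3 \sqrt{\pi}}{8 a^{\frac{3}{2}}}.$$

Repeating $3$ times in total — each differentiation brings down another $(-x^2)$ — gives
$$\frac{d^{3}J}{da^{3}} = \int_{-\infty}^{\infty} \frac{3 x^{6} e^{- a x^{2}}}{4} \, dx = \frac{45 \sqrt{\pi}}{32 a^{\frac{7}{2}}},$$
and the integrand here is $(-1)^{3}$ times the target integrand, so $I = (-1)^{3}\,\frac{d^{3}J}{da^{3}} = - \frac{45 \sqrt{\pi}}{32 a^{\frac{7}{2}}}$.

Setting $a = \frac{3}{5}$:
$$I = - \frac{625 \sqrt{15} \sqrt{\pi}}{288}.$$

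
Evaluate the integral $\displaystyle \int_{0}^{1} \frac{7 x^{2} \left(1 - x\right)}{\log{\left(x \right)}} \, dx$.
$\log{\left(\frac{2187}{16384} \right)}$

Consider the one-parameter family: let $I(a) = \int_{0}^{1} \frac{7 \left(- x^{3} + x^{a}\right)}{\log{\left(x \right)}} \, dx$.

Since $\dfrac{\partial}{\partial a}\,x^{a} = x^{a} \ln x$, the $\ln x$ in the denominator cancels and
$$\frac{dI}{da} = \int_{0}^{1} 7 x^{a} \, dx = 7 \left[\frac{x^{a+1}}{a+1}\right]_0^1 = \frac{7}{a + 1}.$$

Integrating with respect to $a$ gives $I(a) = \log{\left(\frac{\left(a + 1\right)^{7}}{16384} \right)} + C$.

At $a = 3$ the integrand is identically $0$, so $I(3) = 0$. The closed form gives $0$, hence $C = 0$.

Setting $a = 2$:
$$I = \log{\left(\frac{2187}{16384} \right)}.$$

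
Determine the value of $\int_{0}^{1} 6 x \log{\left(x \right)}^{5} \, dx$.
$- \frac{45}{4}$

Begin with the known integral
$$J(a) = \int_{0}^{1} 6 x^{a} \, dx = \frac{6}{a + 1}.$$

Differentiating under the integral sign brings down a factor of $\ln x$:
$$\frac{dJ}{da} = \int_{0}^{1} 6 x^{a} \log{\left(x \right)} \, dx = - \frac{6}{\left(a + 1\right)^{2}}.$$

Repeating $5$ times in total — each differentiation brings down another $\ln x$ — gives
$$\frac{d^{5}J}{da^{5}} = \int_{0}^{1} 6 x^{a} \log{\left(x \right)}^{5} \, dx = - \frac{720}{\left(a + 1\right)^{6}},$$
and the integrand here is exactly the target integrand, so $I = - \frac{720}{\left(a + 1\right)^{6}}$.

Setting $a = 1$:
$$I = - \frac{45}{4}.$$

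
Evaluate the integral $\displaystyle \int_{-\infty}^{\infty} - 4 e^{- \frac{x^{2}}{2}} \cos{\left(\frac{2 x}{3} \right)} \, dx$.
$- \frac{4 \sqrt{2} \sqrt{\pi}}{e^{\frac{2}{9}}}$

Define $I(b) = \int_{-\infty}^{\infty} - 4 e^{- \frac{x^{2}}{2}} \cos{\left(b x \right)} \, dx$.

Differentiating under the integral sign,
$$I'(b) = \int_{-\infty}^{\infty} 4 x e^{- \frac{x^{2}}{2}} \sin{\left(b x \right)} \, dx.$$

Integrate $\int_{-\infty}^{\infty} x \sin(b x)\, e^{- \frac{x^{2}}{2}}\, dx$ by parts with $u = \sin(b x)$ and $dv = x\, e^{- \frac{x^{2}}{2}}\, dx$, giving $v = - e^{- \frac{x^{2}}{2}}$. The boundary term vanishes and
$$\int_{-\infty}^{\infty} x \sin(b x)\, e^{- \frac{x^{2}}{2}}\, dx = b \int_{-\infty}^{\infty} \cos(b x)\, e^{- \frac{x^{2}}{2}}\, dx,$$
so $I'(b) = - b\, I(b)$.

This is a separable first-order ODE; solving with the initial condition $I(0) = \int_{-\infty}^{\infty} - 4 e^{- \frac{x^{2}}{2}}\,dx = - 4 \sqrt{2} \sqrt{\pi}$ gives
$$I(b) = - 4 \sqrt{2} \sqrt{\pi} e^{- \frac{b^{2}}{2}}.$$

Setting $b = \frac{2}{3}$:
$$I = - \frac{4 \sqrt{2} \sqrt{\pi}}{e^{\frac{2}{9}}}.$$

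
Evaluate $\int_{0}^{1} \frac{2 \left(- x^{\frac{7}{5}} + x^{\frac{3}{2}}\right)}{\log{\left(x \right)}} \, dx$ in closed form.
$\log{\left(\frac{625}{576} \right)}$

Introduce a parameter $a$ in the exponent: let $I(a) = \int_{0}^{1} \frac{2 \left(- x^{\frac{7}{5}} + x^{a}\right)}{\log{\left(x \right)}} \, dx$.

Since $\dfrac{\partial}{\partial a}\,x^{a} = x^{a} \ln x$, the $\ln x$ in the denominator cancels and
$$\frac{dI}{da} = \int_{0}^{1} 2 x^{a} \, dx = 2 \left[\frac{x^{a+1}}{a+1}\right]_0^1 = \frac{2}{a + 1}.$$

Integrating with respect to $a$ gives $I(a) = \log{\left(\frac{25 \left(a + 1\right)^{2}}{144} \right)} + C$.

At $a = \frac{7}{5}$ the integrand is identically $0$, so $I(\frac{7}{5}) = 0$. The closed form gives $0$, hence $C = 0$.

Setting $a = \frac{3}{2}$:
$$I = \log{\left(\frac{625}{576} \right)}.$$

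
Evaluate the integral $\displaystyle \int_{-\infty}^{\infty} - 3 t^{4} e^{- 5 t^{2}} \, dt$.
$- \frac{9 \sqrt{5} \sqrt{\pi}}{500}$

Start from the elementary integral
$$J(a) = \int_{-\infty}^{\infty} - 3 e^{- a t^{2}} \, dt = - \frac{3 \sqrt{\pi}}{\sqrt{a}}.$$

Differentiating under the integral sign brings down a factor of $(-t^2)$:
$$\frac{dJ}{da} = \int_{-\infty}^{\infty} 3 t^{2} e^{- a t^{2}} \, dt = \frac{3 \sqrt{\pi}}{2 a^{\frac{3}{2}}}.$$

Repeating twice in total — each differentiation brings down another $(-t^2)$ — gives
$$\frac{d^{2}J}{da^{2}} = \int_{-\infty}^{\infty} - 3 t^{4} e^{- a t^{2}} \, dt = - \frac{9 \sqrt{\pi}}{4 a^{\frac{5}{2}}},$$
and the integrand here is exactly the target integrand, so $I = - \frac{9 \sqrt{\pi}}{4 a^{\frac{5}{2}}}$.

Setting $a = 5$:
$$I = - \frac{9 \sqrt{5} \sqrt{\pi}}{500}.$$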